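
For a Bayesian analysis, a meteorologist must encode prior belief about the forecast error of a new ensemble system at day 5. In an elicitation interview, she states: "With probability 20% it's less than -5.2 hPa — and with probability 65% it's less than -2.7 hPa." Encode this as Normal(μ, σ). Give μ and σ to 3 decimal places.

μ = -3.485, σ = 2.038

For Normal(μ,σ), the p-quantile is μ + z_p·σ. Here z_{0.2} = -0.8416, z_{0.65} = 0.3853.
So -5.2 = μ − 0.8416σ and -2.7 = μ + 0.3853σ.
Subtracting: σ = (-2.7 − -5.2)/(0.3853 − (-0.8416)) = 2.038.
Then μ = -5.2 − (-0.8416)·2.038 = -3.485.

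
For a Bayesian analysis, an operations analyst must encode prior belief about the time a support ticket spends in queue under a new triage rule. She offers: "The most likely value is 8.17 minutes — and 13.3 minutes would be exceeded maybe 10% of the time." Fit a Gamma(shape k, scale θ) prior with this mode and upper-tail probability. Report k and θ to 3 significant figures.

k ≈ 8.93, θ ≈ 1.03

Gamma(k,θ) with k>1 has mode (k−1)θ, so θ = 8.17/(k−1).
Need P(X < 13.3) = 0.9 with θ tied to k this way. Start at k = 2, θ = 8.17: P(X<13.3) ≈ 0.484.
Too low — raise k to concentrate. Iterating converges to k ≈ 8.93.
Then θ = 8.17/(8.93−1) ≈ 1.03.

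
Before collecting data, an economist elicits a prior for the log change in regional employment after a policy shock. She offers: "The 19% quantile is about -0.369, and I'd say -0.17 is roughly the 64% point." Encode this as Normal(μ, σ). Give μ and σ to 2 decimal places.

For Normal(μ,σ), the p-quantile is μ + z_p·σ. Here z_{0.19} = -0.8779, z_{0.64} = 0.3585.
So -0.369 = μ − 0.8779σ and -0.17 = μ + 0.3585σ.
Subtracting: σ = (-0.17 − -0.369)/(0.3585 − (-0.8779)) = 0.16.
Then μ = -0.369 − (-0.8779)·0.16 = -0.23.

μ = -0.23, σ = 0.16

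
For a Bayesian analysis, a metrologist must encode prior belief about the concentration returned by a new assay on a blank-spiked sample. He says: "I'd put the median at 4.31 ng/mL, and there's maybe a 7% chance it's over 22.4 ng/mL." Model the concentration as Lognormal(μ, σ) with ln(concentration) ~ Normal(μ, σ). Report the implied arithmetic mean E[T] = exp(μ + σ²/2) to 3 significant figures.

E[T] ≈ 8.04 ng/mL

If T ~ Lognormal(μ,σ) then ln T ~ Normal(μ,σ), so the p-quantile of ln T is μ + z_p·σ.
ln(4.31) = 1.461 and ln(22.4) = 3.109; z_{0.5} = 0, z_{0.93} = 1.476.
σ = (3.109 − 1.461)/(1.476 − (0)) = 1.117.
μ = 1.461 − (0)·1.117 = 1.461.
E[T] = exp(μ + σ²/2) = exp(1.461 + 0.6236) = 8.04 ng/mL.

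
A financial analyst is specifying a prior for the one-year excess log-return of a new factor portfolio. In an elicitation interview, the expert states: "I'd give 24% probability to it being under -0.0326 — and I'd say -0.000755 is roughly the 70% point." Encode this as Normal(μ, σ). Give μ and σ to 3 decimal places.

For Normal(μ,σ), the p-quantile is μ + z_p·σ. Here z_{0.24} = -0.7063, z_{0.7} = 0.5244.
So -0.0326 = μ − 0.7063σ and -0.000755 = μ + 0.5244σ.
Subtracting: σ = (-0.000755 − -0.0326)/(0.5244 − (-0.7063)) = 0.026.
Then μ = -0.0326 − (-0.7063)·0.026 = -0.014.

μ = -0.014, σ = 0.026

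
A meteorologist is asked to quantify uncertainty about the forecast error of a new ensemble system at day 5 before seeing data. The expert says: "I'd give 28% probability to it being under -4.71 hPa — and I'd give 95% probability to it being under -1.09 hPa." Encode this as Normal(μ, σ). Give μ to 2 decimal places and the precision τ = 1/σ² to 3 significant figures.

The p-quantile of Normal(μ,σ) is μ + z_p·σ, with z_{0.28} = -0.5828 and z_{0.95} = 1.645.
Eliminate σ: μ = (z₂·x₁ − z₁·x₂)/(z₂ − z₁) = (1.645·-4.71 − (-0.5828)·-1.09)/2.228 = -3.76.
Then σ = (x₂ − x₁)/(z₂ − z₁) = (-1.09 − -4.71)/2.228 = 1.62.
Precision τ = 1/σ² = 1/1.625² = 0.379.

μ = -3.76, τ = 0.379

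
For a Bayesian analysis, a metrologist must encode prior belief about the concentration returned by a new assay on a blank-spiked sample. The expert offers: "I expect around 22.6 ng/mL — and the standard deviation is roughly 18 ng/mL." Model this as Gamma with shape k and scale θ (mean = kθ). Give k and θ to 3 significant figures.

For Gamma(k, scale θ): mean = kθ, variance = kθ², so CV = 1/√k.
CV = SD/mean = 18/22.6 = 0.7965, hence k = 1/CV² = 1.58.
Then θ = mean/k = 22.6/1.58 = 14.3.

k ≈ 1.58, θ ≈ 14.3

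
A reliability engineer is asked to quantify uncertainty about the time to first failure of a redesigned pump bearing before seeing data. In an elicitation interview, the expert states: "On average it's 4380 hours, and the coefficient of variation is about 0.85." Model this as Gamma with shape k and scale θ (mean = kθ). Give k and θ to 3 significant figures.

k ≈ 1.38, θ ≈ 3160

For Gamma(k, scale θ): mean = kθ, variance = kθ², so CV = 1/√k.
CV = 0.85, hence k = 1/CV² = 1.38.
Then θ = mean/k = 4380/1.38 = 3160.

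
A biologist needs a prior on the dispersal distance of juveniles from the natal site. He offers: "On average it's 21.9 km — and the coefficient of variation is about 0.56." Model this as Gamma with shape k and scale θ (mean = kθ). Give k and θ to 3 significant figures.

For Gamma(k, scale θ): mean = kθ, variance = kθ², so CV = 1/√k.
CV = 0.56, hence k = 1/CV² = 3.19.
Then θ = mean/k = 21.9/3.19 = 6.87.

k ≈ 3.19, θ ≈ 6.87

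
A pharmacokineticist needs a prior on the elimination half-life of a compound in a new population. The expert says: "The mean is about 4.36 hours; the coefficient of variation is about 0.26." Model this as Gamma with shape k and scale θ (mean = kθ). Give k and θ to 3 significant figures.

For Gamma(k, scale θ): mean = kθ, variance = kθ², so CV = 1/√k.
CV = 0.26, hence k = 1/CV² = 14.8.
Then θ = mean/k = 4.36/14.8 = 0.295.

k ≈ 14.8, θ ≈ 0.295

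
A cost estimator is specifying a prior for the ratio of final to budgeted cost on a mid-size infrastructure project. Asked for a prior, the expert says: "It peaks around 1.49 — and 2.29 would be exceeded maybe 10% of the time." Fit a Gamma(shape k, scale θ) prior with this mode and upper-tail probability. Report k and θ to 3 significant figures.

Gamma(k,θ) with k>1 has mode (k−1)θ, so θ = 1.49/(k−1).
Need P(X < 2.29) = 0.9 with θ tied to k this way. Start at k = 2, θ = 1.49: P(X<2.29) ≈ 0.454.
Too low — raise k to concentrate. Iterating converges to k ≈ 11.1.
Then θ = 1.49/(11.1−1) ≈ 0.147.

k ≈ 11.1, θ ≈ 0.147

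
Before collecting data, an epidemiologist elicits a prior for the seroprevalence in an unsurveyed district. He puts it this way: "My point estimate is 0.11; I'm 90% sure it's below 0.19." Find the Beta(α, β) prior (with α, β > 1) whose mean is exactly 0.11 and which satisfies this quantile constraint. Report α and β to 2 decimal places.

α ≈ 3.01, β ≈ 24.34

With mean 0.11 fixed, write α = 0.11s, β = 0.89s where s = α+β.
Need P(θ < 0.19) = 0.9 under Beta(0.11s, 0.89s). Normal approximation: (q−m)/√(m(1−m)/s) ≈ z_{0.9} = 1.28, so s ≈ 0.11·0.89·(1.28)²/(0.19−0.11)² = 25.1.
At s = 25.1: P(θ<0.19) ≈ 0.893. Adjusting to match 0.9 gives s ≈ 27.34.
So α = 0.11·27.34 ≈ 3.01, β = 0.89·27.34 ≈ 24.34.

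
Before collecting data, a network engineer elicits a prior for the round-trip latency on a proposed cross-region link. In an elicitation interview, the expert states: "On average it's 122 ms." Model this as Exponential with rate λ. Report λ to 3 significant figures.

Exponential mean = 1/λ, so λ = 1/122.0 = 0.0082.

λ ≈ 0.0082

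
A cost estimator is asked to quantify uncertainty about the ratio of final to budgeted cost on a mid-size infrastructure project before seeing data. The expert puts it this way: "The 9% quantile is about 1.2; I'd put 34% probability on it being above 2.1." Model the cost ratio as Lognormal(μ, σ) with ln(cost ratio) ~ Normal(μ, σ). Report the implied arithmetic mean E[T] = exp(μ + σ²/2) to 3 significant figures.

E[T] ≈ 1.94

If T ~ Lognormal(μ,σ) then ln T ~ Normal(μ,σ), so the p-quantile of ln T is μ + z_p·σ.
ln(1.2) = 0.1823 and ln(2.1) = 0.7419; z_{0.09} = -1.341, z_{0.66} = 0.4125.
σ = (0.7419 − 0.1823)/(0.4125 − (-1.341)) = 0.319.
μ = 0.1823 − (-1.341)·0.319 = 0.610.
E[T] = exp(μ + σ²/2) = exp(0.610 + 0.0509) = 1.94.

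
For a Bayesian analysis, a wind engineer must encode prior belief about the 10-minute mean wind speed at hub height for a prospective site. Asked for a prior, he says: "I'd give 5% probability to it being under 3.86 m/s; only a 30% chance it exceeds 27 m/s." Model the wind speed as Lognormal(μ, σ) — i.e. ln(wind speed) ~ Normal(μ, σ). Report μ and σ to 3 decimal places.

μ ≈ 2.826, σ ≈ 0.897

If T ~ Lognormal(μ,σ) then ln T ~ Normal(μ,σ), so the p-quantile of ln T is μ + z_p·σ.
ln(3.86) = 1.351 and ln(27) = 3.296; z_{0.05} = -1.645, z_{0.7} = 0.5244.
σ = (3.296 − 1.351)/(0.5244 − (-1.645)) = 0.897.
μ = 1.351 − (-1.645)·0.897 = 2.826.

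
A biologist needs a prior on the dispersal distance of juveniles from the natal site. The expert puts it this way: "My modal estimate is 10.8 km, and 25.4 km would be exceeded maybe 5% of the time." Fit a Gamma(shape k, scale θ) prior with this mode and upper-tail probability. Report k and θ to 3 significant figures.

k ≈ 4.74, θ ≈ 2.89

Gamma(k,θ) with k>1 has mode (k−1)θ, so θ = 10.8/(k−1).
Need P(X < 25.4) = 0.95 with θ tied to k this way. Start at k = 2, θ = 10.8: P(X<25.4) ≈ 0.681.
Too low — raise k to concentrate. Iterating converges to k ≈ 4.74.
Then θ = 10.8/(4.74−1) ≈ 2.89.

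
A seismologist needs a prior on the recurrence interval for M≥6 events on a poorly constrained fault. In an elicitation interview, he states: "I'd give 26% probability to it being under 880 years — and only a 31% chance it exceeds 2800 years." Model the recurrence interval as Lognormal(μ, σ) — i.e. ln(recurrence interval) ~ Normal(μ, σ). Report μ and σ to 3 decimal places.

μ ≈ 7.434, σ ≈ 1.016

If T ~ Lognormal(μ,σ) then ln T ~ Normal(μ,σ), so the p-quantile of ln T is μ + z_p·σ.
ln(880) = 6.78 and ln(2800) = 7.937; z_{0.26} = -0.6433, z_{0.69} = 0.4959.
σ = (7.937 − 6.78)/(0.4959 − (-0.6433)) = 1.016.
μ = 6.78 − (-0.6433)·1.016 = 7.434.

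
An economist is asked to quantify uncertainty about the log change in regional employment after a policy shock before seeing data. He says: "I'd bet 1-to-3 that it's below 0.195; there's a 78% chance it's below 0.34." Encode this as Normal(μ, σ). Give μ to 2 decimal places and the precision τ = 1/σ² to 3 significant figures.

For Normal(μ,σ), the p-quantile is μ + z_p·σ. Here z_{0.25} = -0.6745, z_{0.78} = 0.7722.
So 0.195 = μ − 0.6745σ and 0.34 = μ + 0.7722σ.
Subtracting: σ = (0.34 − 0.195)/(0.7722 − (-0.6745)) = 0.10.
Then μ = 0.195 − (-0.6745)·0.10 = 0.26.
Precision τ = 1/σ² = 1/0.1002² = 99.5.

μ = 0.26, τ = 99.5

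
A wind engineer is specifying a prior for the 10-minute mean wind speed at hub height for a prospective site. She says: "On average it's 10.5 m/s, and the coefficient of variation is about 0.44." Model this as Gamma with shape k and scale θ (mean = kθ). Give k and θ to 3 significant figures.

k ≈ 5.17, θ ≈ 2.03

For Gamma(k, scale θ): mean = kθ, variance = kθ², so CV = 1/√k.
CV = 0.44, hence k = 1/CV² = 5.17.
Then θ = mean/k = 10.5/5.17 = 2.03.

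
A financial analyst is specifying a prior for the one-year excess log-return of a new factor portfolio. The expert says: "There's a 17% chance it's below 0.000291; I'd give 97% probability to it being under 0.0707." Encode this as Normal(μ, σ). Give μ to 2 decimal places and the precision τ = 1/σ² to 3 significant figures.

The p-quantile of Normal(μ,σ) is μ + z_p·σ, with z_{0.17} = -0.9542 and z_{0.97} = 1.881.
Eliminate σ: μ = (z₂·x₁ − z₁·x₂)/(z₂ − z₁) = (1.881·0.000291 − (-0.9542)·0.0707)/2.835 = 0.02.
Then σ = (x₂ − x₁)/(z₂ − z₁) = (0.0707 − 0.000291)/2.835 = 0.02.
Precision τ = 1/σ² = 1/0.02484² = 1620.

μ = 0.02, τ = 1620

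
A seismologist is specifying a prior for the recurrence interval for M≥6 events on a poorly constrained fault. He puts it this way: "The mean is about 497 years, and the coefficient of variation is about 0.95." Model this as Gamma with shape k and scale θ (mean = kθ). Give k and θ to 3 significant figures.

k ≈ 1.11, θ ≈ 449

For Gamma(k, scale θ): mean = kθ, variance = kθ², so CV = 1/√k.
CV = 0.95, hence k = 1/CV² = 1.11.
Then θ = mean/k = 497/1.11 = 449.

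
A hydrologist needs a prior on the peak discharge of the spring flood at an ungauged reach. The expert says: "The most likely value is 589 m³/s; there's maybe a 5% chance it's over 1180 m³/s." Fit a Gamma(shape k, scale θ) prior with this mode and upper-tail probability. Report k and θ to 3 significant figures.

Gamma(k,θ) with k>1 has mode (k−1)θ, so θ = 589/(k−1).
Need P(X < 1180) = 0.95 with θ tied to k this way. Start at k = 2, θ = 589: P(X<1180) ≈ 0.595.
Too low — raise k to concentrate. Iterating converges to k ≈ 6.74.
Then θ = 589/(6.74−1) ≈ 103.

k ≈ 6.74, θ ≈ 103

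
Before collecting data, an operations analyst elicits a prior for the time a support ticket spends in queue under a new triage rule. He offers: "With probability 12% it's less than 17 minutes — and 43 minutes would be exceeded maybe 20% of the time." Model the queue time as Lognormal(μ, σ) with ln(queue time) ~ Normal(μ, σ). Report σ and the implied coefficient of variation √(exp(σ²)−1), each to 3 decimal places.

σ ≈ 0.460, CV ≈ 0.486

If T ~ Lognormal(μ,σ) then ln T ~ Normal(μ,σ), so the p-quantile of ln T is μ + z_p·σ.
ln(17) = 2.833 and ln(43) = 3.761; z_{0.12} = -1.175, z_{0.8} = 0.8416.
σ = (3.761 − 2.833)/(0.8416 − (-1.175)) = 0.460.
μ = 2.833 − (-1.175)·0.460 = 3.374.
CV = √(exp(σ²)−1) = √(exp(0.2118)−1) = 0.486.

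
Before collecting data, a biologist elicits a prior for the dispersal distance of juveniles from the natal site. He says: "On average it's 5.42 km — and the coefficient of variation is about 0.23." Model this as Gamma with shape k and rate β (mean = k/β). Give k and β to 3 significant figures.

k ≈ 18.9, β ≈ 3.49

For Gamma(k, rate β): mean = k/β, variance = k/β², so CV = 1/√k.
CV = 0.23, hence k = 1/CV² = 18.9.
Then β = k/mean = 18.9/5.42 = 3.49.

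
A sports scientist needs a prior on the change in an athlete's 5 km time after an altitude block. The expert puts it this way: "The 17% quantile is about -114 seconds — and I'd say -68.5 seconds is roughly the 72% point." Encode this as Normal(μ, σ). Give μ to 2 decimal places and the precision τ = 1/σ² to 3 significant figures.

μ = -85.75, τ = 0.00114

For Normal(μ,σ), the p-quantile is μ + z_p·σ. Here z_{0.17} = -0.9542, z_{0.72} = 0.5828.
So -114 = μ − 0.9542σ and -68.5 = μ + 0.5828σ.
Subtracting: σ = (-68.5 − -114)/(0.5828 − (-0.9542)) = 29.60.
Then μ = -114 − (-0.9542)·29.60 = -85.75.
Precision τ = 1/σ² = 1/29.6² = 0.00114.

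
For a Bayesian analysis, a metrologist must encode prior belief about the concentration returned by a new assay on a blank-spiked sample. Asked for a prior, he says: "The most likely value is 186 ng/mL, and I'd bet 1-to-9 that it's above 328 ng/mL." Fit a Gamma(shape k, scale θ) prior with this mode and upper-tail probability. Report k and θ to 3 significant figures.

k ≈ 6.91, θ ≈ 31.5

Gamma(k,θ) with k>1 has mode (k−1)θ, so θ = 186/(k−1).
Need P(X < 328) = 0.9 with θ tied to k this way. Start at k = 2, θ = 186: P(X<328) ≈ 0.526.
Too low — raise k to concentrate. Iterating converges to k ≈ 6.91.
Then θ = 186/(6.91−1) ≈ 31.5.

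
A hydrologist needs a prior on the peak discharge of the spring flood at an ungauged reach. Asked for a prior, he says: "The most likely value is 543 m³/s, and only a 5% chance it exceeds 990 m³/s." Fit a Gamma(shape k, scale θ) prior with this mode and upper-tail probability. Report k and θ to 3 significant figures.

Gamma(k,θ) with k>1 has mode (k−1)θ, so θ = 543/(k−1).
Need P(X < 990) = 0.95 with θ tied to k this way. Start at k = 2, θ = 543: P(X<990) ≈ 0.544.
Too low — raise k to concentrate. Iterating converges to k ≈ 8.72.
Then θ = 543/(8.72−1) ≈ 70.3.

k ≈ 8.72, θ ≈ 70.3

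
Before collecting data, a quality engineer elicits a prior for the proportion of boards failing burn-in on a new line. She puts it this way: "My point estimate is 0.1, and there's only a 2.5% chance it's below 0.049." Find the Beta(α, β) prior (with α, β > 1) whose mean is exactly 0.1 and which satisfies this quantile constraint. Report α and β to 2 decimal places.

With mean 0.1 fixed, write α = 0.1s, β = 0.9s where s = α+β.
Need P(θ < 0.049) = 0.025 under Beta(0.1s, 0.9s). Normal approximation: (q−m)/√(m(1−m)/s) ≈ z_{0.025} = -1.96, so s ≈ 0.1·0.9·(-1.96)²/(0.049−0.1)² = 132.9.
At s = 132.9: P(θ<0.049) ≈ 0.010. Adjusting to match 0.025 gives s ≈ 97.58.
So α = 0.1·97.58 ≈ 9.76, β = 0.9·97.58 ≈ 87.82.

α ≈ 9.76, β ≈ 87.82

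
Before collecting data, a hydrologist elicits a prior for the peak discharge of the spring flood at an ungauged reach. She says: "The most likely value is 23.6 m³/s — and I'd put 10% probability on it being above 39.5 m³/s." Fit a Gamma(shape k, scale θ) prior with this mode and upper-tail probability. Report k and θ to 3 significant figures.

k ≈ 8.12, θ ≈ 3.31

Gamma(k,θ) with k>1 has mode (k−1)θ, so θ = 23.6/(k−1).
Need P(X < 39.5) = 0.9 with θ tied to k this way. Start at k = 2, θ = 23.6: P(X<39.5) ≈ 0.499.
Too low — raise k to concentrate. Iterating converges to k ≈ 8.12.
Then θ = 23.6/(8.12−1) ≈ 3.31.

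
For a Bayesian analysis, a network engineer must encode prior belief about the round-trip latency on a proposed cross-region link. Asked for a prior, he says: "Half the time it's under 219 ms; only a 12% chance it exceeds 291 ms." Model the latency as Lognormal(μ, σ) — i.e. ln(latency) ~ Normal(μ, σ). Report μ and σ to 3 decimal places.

If T ~ Lognormal(μ,σ) then ln T ~ Normal(μ,σ), so the p-quantile of ln T is μ + z_p·σ.
ln(219) = 5.389 and ln(291) = 5.673; z_{0.5} = 0, z_{0.88} = 1.175.
σ = (5.673 − 5.389)/(1.175 − (0)) = 0.242.
μ = 5.389 − (0)·0.242 = 5.389.

μ ≈ 5.389, σ ≈ 0.242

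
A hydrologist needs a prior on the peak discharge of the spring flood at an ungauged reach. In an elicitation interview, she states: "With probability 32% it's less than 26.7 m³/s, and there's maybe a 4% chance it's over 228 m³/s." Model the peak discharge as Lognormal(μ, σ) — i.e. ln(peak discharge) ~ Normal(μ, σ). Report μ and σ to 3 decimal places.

μ ≈ 3.737, σ ≈ 0.967

If T ~ Lognormal(μ,σ) then ln T ~ Normal(μ,σ), so the p-quantile of ln T is μ + z_p·σ.
ln(26.7) = 3.285 and ln(228) = 5.429; z_{0.32} = -0.4677, z_{0.96} = 1.751.
σ = (5.429 − 3.285)/(1.751 − (-0.4677)) = 0.967.
μ = 3.285 − (-0.4677)·0.967 = 3.737.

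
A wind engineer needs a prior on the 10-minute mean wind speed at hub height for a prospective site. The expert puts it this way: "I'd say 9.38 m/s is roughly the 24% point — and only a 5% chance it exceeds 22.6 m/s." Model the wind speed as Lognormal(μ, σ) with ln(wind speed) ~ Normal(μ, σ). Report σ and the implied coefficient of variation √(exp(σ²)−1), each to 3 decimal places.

If T ~ Lognormal(μ,σ) then ln T ~ Normal(μ,σ), so the p-quantile of ln T is μ + z_p·σ.
ln(9.38) = 2.239 and ln(22.6) = 3.118; z_{0.24} = -0.7063, z_{0.95} = 1.645.
σ = (3.118 − 2.239)/(1.645 − (-0.7063)) = 0.374.
μ = 2.239 − (-0.7063)·0.374 = 2.503.
CV = √(exp(σ²)−1) = √(exp(0.1399)−1) = 0.387.

σ ≈ 0.374, CV ≈ 0.387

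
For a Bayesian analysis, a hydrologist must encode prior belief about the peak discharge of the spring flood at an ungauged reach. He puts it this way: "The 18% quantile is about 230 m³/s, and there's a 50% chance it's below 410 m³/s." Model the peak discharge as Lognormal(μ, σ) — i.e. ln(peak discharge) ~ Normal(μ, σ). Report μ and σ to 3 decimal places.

If T ~ Lognormal(μ,σ) then ln T ~ Normal(μ,σ), so the p-quantile of ln T is μ + z_p·σ.
ln(230) = 5.438 and ln(410) = 6.016; z_{0.18} = -0.9154, z_{0.5} = 0.
σ = (6.016 − 5.438)/(0 − (-0.9154)) = 0.632.
μ = 5.438 − (-0.9154)·0.632 = 6.016.

μ ≈ 6.016, σ ≈ 0.632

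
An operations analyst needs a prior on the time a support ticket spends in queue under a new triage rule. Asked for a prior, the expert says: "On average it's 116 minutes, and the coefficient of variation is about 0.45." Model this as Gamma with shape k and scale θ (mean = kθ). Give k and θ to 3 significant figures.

For Gamma(k, scale θ): mean = kθ, variance = kθ², so CV = 1/√k.
CV = 0.45, hence k = 1/CV² = 4.94.
Then θ = mean/k = 116/4.94 = 23.5.

k ≈ 4.94, θ ≈ 23.5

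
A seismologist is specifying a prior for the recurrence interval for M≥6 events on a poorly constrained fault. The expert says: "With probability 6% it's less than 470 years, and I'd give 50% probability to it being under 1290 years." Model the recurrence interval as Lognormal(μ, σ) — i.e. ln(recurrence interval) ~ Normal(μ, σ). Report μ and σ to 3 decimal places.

If T ~ Lognormal(μ,σ) then ln T ~ Normal(μ,σ), so the p-quantile of ln T is μ + z_p·σ.
ln(470) = 6.153 and ln(1290) = 7.162; z_{0.06} = -1.555, z_{0.5} = 0.
σ = (7.162 − 6.153)/(0 − (-1.555)) = 0.649.
μ = 6.153 − (-1.555)·0.649 = 7.162.

μ ≈ 7.162, σ ≈ 0.649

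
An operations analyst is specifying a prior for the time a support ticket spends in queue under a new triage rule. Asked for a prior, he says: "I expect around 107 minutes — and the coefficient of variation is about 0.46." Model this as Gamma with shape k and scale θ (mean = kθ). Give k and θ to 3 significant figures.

For Gamma(k, scale θ): mean = kθ, variance = kθ², so CV = 1/√k.
CV = 0.46, hence k = 1/CV² = 4.73.
Then θ = mean/k = 107/4.73 = 22.6.

k ≈ 4.73, θ ≈ 22.6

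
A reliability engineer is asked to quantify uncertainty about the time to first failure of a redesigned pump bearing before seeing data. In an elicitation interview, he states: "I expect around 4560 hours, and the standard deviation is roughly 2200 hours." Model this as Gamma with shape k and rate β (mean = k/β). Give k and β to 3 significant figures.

For Gamma(k, rate β): mean = k/β, variance = k/β², so CV = 1/√k.
CV = SD/mean = 2200/4560 = 0.4825, hence k = 1/CV² = 4.3.
Then β = k/mean = 4.3/4560 = 0.000942.

k ≈ 4.3, β ≈ 0.000942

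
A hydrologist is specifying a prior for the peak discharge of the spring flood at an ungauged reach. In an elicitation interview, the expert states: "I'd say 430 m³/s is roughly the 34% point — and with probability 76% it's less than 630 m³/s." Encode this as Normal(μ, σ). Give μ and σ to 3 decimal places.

μ = 503.735, σ = 178.768

The p-quantile of Normal(μ,σ) is μ + z_p·σ, with z_{0.34} = -0.4125 and z_{0.76} = 0.7063.
Eliminate σ: μ = (z₂·x₁ − z₁·x₂)/(z₂ − z₁) = (0.7063·430 − (-0.4125)·630)/1.119 = 503.735.
Then σ = (x₂ − x₁)/(z₂ − z₁) = (630 − 430)/1.119 = 178.768.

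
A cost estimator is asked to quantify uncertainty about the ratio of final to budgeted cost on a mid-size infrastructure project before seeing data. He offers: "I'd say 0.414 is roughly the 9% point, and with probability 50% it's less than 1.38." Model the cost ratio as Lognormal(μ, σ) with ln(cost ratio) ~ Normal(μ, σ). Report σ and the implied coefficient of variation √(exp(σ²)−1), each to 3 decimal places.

If T ~ Lognormal(μ,σ) then ln T ~ Normal(μ,σ), so the p-quantile of ln T is μ + z_p·σ.
ln(0.414) = -0.8819 and ln(1.38) = 0.3221; z_{0.09} = -1.341, z_{0.5} = 0.
σ = (0.3221 − -0.8819)/(0 − (-1.341)) = 0.898.
μ = -0.8819 − (-1.341)·0.898 = 0.322.
CV = √(exp(σ²)−1) = √(exp(0.8064)−1) = 1.113.

σ ≈ 0.898, CV ≈ 1.113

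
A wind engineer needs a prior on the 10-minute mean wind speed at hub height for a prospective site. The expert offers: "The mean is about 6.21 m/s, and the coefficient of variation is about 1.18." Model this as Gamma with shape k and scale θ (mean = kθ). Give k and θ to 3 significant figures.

k ≈ 0.718, θ ≈ 8.65

For Gamma(k, scale θ): mean = kθ, variance = kθ², so CV = 1/√k.
CV = 1.18, hence k = 1/CV² = 0.718.
Then θ = mean/k = 6.21/0.718 = 8.65.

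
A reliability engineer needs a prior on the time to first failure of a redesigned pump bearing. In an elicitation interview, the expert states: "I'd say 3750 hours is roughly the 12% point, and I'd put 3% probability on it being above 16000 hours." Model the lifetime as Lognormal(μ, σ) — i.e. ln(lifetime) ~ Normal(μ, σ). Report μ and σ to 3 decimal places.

μ ≈ 8.787, σ ≈ 0.475

If T ~ Lognormal(μ,σ) then ln T ~ Normal(μ,σ), so the p-quantile of ln T is μ + z_p·σ.
ln(3750) = 8.23 and ln(16000) = 9.68; z_{0.12} = -1.175, z_{0.97} = 1.881.
σ = (9.68 − 8.23)/(1.881 − (-1.175)) = 0.475.
μ = 8.23 − (-1.175)·0.475 = 8.787.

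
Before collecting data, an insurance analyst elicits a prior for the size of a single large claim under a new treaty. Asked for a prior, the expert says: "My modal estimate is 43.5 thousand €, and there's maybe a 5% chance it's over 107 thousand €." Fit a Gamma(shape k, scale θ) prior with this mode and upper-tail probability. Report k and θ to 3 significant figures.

k ≈ 4.36, θ ≈ 13

Gamma(k,θ) with k>1 has mode (k−1)θ, so θ = 43.5/(k−1).
Need P(X < 107) = 0.95 with θ tied to k this way. Start at k = 2, θ = 43.5: P(X<107) ≈ 0.704.
Too low — raise k to concentrate. Iterating converges to k ≈ 4.36.
Then θ = 43.5/(4.36−1) ≈ 13.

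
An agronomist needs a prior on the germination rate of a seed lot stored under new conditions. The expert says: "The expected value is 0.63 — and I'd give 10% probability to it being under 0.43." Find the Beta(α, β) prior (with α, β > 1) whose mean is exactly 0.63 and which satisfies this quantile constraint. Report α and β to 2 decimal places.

With mean 0.63 fixed, write α = 0.63s, β = 0.37s where s = α+β.
Need P(θ < 0.43) = 0.1 under Beta(0.63s, 0.37s). Normal approximation: (q−m)/√(m(1−m)/s) ≈ z_{0.1} = -1.28, so s ≈ 0.63·0.37·(-1.28)²/(0.43−0.63)² = 9.6.
At s = 9.6: P(θ<0.43) ≈ 0.102. Adjusting to match 0.1 gives s ≈ 9.77.
So α = 0.63·9.77 ≈ 6.16, β = 0.37·9.77 ≈ 3.62.

α ≈ 6.16, β ≈ 3.62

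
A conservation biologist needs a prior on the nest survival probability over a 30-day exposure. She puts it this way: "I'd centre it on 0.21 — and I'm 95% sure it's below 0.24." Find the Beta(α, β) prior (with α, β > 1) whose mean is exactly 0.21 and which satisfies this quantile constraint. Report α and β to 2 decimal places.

α ≈ 109.03, β ≈ 410.17

With mean 0.21 fixed, write α = 0.21s, β = 0.79s where s = α+β.
Need P(θ < 0.24) = 0.95 under Beta(0.21s, 0.79s). Normal approximation: (q−m)/√(m(1−m)/s) ≈ z_{0.95} = 1.64, so s ≈ 0.21·0.79·(1.64)²/(0.24−0.21)² = 498.7.
At s = 498.7: P(θ<0.24) ≈ 0.947. Adjusting to match 0.95 gives s ≈ 519.21.
So α = 0.21·519.21 ≈ 109.03, β = 0.79·519.21 ≈ 410.17.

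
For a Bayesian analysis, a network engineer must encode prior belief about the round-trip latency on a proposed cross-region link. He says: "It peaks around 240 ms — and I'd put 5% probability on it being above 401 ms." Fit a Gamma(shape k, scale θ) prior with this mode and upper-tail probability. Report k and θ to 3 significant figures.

Gamma(k,θ) with k>1 has mode (k−1)θ, so θ = 240/(k−1).
Need P(X < 401) = 0.95 with θ tied to k this way. Start at k = 2, θ = 240: P(X<401) ≈ 0.498.
Too low — raise k to concentrate. Iterating converges to k ≈ 11.6.
Then θ = 240/(11.6−1) ≈ 22.6.

k ≈ 11.6, θ ≈ 22.6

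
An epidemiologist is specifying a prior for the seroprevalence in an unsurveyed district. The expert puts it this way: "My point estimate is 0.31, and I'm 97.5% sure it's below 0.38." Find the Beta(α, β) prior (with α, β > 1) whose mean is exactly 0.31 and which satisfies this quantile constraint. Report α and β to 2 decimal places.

With mean 0.31 fixed, write α = 0.31s, β = 0.69s where s = α+β.
Need P(θ < 0.38) = 0.975 under Beta(0.31s, 0.69s). Normal approximation: (q−m)/√(m(1−m)/s) ≈ z_{0.975} = 1.96, so s ≈ 0.31·0.69·(1.96)²/(0.38−0.31)² = 167.7.
At s = 167.7: P(θ<0.38) ≈ 0.972. Adjusting to match 0.975 gives s ≈ 176.37.
So α = 0.31·176.37 ≈ 54.67, β = 0.69·176.37 ≈ 121.69.

α ≈ 54.67, β ≈ 121.69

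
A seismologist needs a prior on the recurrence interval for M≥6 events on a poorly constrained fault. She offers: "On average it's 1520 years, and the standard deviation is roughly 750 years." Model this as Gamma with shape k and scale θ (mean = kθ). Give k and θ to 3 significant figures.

For Gamma(k, scale θ): mean = kθ, variance = kθ², so CV = 1/√k.
CV = SD/mean = 750/1520 = 0.4934, hence k = 1/CV² = 4.11.
Then θ = mean/k = 1520/4.11 = 370.

k ≈ 4.11, θ ≈ 370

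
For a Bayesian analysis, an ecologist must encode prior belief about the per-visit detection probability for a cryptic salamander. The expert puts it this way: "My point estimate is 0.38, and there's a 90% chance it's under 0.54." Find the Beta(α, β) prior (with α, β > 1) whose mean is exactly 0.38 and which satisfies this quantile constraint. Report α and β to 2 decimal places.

α ≈ 5.85, β ≈ 9.55

With mean 0.38 fixed, write α = 0.38s, β = 0.62s where s = α+β.
Need P(θ < 0.54) = 0.9 under Beta(0.38s, 0.62s). Normal approximation: (q−m)/√(m(1−m)/s) ≈ z_{0.9} = 1.28, so s ≈ 0.38·0.62·(1.28)²/(0.54−0.38)² = 15.1.
At s = 15.1: P(θ<0.54) ≈ 0.898. Adjusting to match 0.9 gives s ≈ 15.40.
So α = 0.38·15.40 ≈ 5.85, β = 0.62·15.40 ≈ 9.55.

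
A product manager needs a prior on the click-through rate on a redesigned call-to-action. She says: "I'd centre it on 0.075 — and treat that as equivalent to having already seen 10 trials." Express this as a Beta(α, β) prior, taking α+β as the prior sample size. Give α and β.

α = 0.75, β = 9.25

Under the effective-sample-size interpretation, Beta(α, β) has prior mean α/(α+β) and prior sample size α+β.
So α+β = 10 and α/(α+β) = 0.075, giving α = 0.075·10 = 0.75 and β = 10 − 0.75 = 9.25.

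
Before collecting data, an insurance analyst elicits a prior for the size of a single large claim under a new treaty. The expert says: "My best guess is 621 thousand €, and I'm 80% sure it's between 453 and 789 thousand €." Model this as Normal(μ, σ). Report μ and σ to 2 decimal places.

μ = 621.00, σ = 131.09

A symmetric 80% interval runs μ ± z·σ with z = 1.282.
Half-width = 168, so σ = 168/1.282 = 131.09.
μ is the stated best guess, 621.00.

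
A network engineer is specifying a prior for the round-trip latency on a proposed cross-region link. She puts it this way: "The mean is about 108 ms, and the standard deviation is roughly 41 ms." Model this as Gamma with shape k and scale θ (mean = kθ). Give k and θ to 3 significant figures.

For Gamma(k, scale θ): mean = kθ, variance = kθ², so CV = 1/√k.
CV = SD/mean = 41/108 = 0.3796, hence k = 1/CV² = 6.94.
Then θ = mean/k = 108/6.94 = 15.6.

k ≈ 6.94, θ ≈ 15.6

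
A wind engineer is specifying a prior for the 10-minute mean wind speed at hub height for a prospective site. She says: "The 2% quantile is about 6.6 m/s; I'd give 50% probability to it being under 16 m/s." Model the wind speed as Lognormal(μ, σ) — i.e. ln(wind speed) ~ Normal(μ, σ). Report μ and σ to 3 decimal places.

μ ≈ 2.773, σ ≈ 0.431

If T ~ Lognormal(μ,σ) then ln T ~ Normal(μ,σ), so the p-quantile of ln T is μ + z_p·σ.
ln(6.6) = 1.887 and ln(16) = 2.773; z_{0.02} = -2.054, z_{0.5} = 0.
σ = (2.773 − 1.887)/(0 − (-2.054)) = 0.431.
μ = 1.887 − (-2.054)·0.431 = 2.773.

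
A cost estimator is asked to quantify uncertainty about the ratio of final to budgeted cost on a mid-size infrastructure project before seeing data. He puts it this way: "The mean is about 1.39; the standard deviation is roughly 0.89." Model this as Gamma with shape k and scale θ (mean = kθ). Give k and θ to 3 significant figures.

k ≈ 2.44, θ ≈ 0.57

For Gamma(k, scale θ): mean = kθ, variance = kθ², so CV = 1/√k.
CV = SD/mean = 0.89/1.39 = 0.6403, hence k = 1/CV² = 2.44.
Then θ = mean/k = 1.39/2.44 = 0.57.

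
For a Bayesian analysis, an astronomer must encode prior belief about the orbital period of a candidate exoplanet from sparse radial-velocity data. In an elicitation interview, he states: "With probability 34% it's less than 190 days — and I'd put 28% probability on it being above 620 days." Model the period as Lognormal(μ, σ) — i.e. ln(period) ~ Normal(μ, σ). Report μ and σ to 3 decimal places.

If T ~ Lognormal(μ,σ) then ln T ~ Normal(μ,σ), so the p-quantile of ln T is μ + z_p·σ.
ln(190) = 5.247 and ln(620) = 6.43; z_{0.34} = -0.4125, z_{0.72} = 0.5828.
σ = (6.43 − 5.247)/(0.5828 − (-0.4125)) = 1.188.
μ = 5.247 − (-0.4125)·1.188 = 5.737.

μ ≈ 5.737, σ ≈ 1.188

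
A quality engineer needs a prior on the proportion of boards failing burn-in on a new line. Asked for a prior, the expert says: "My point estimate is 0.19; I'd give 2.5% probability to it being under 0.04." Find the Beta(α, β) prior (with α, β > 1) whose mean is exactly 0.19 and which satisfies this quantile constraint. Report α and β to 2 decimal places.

With mean 0.19 fixed, write α = 0.19s, β = 0.81s where s = α+β.
Need P(θ < 0.04) = 0.025 under Beta(0.19s, 0.81s). Normal approximation: (q−m)/√(m(1−m)/s) ≈ z_{0.025} = -1.96, so s ≈ 0.19·0.81·(-1.96)²/(0.04−0.19)² = 26.3.
At s = 26.3: P(θ<0.04) ≈ 0.003. Adjusting to match 0.025 gives s ≈ 14.46.
So α = 0.19·14.46 ≈ 2.75, β = 0.81·14.46 ≈ 11.71.

α ≈ 2.75, β ≈ 11.71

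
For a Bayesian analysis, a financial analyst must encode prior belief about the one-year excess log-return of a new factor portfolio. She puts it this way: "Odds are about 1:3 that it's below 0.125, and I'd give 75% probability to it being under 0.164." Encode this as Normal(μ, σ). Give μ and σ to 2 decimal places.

μ = 0.14, σ = 0.03

The p-quantile of Normal(μ,σ) is μ + z_p·σ, with z_{0.25} = -0.6745 and z_{0.75} = 0.6745.
Eliminate σ: μ = (z₂·x₁ − z₁·x₂)/(z₂ − z₁) = (0.6745·0.125 − (-0.6745)·0.164)/1.349 = 0.14.
Then σ = (x₂ − x₁)/(z₂ − z₁) = (0.164 − 0.125)/1.349 = 0.03.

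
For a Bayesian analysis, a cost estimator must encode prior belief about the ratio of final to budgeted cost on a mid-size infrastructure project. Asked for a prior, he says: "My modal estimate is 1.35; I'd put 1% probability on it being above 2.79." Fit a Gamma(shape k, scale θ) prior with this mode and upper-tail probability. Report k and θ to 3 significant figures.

k ≈ 10.3, θ ≈ 0.146

Gamma(k,θ) with k>1 has mode (k−1)θ, so θ = 1.35/(k−1).
Need P(X < 2.79) = 0.99 with θ tied to k this way. Start at k = 2, θ = 1.35: P(X<2.79) ≈ 0.612.
Too low — raise k to concentrate. Iterating converges to k ≈ 10.3.
Then θ = 1.35/(10.3−1) ≈ 0.146.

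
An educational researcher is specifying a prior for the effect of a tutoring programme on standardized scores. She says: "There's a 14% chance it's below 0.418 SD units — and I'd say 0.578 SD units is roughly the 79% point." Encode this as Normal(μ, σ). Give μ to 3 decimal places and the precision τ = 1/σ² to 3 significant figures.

μ = 0.510, τ = 139

For Normal(μ,σ), the p-quantile is μ + z_p·σ. Here z_{0.14} = -1.08, z_{0.79} = 0.8064.
So 0.418 = μ − 1.08σ and 0.578 = μ + 0.8064σ.
Subtracting: σ = (0.578 − 0.418)/(0.8064 − (-1.08)) = 0.085.
Then μ = 0.418 − (-1.08)·0.085 = 0.510.
Precision τ = 1/σ² = 1/0.0848² = 139.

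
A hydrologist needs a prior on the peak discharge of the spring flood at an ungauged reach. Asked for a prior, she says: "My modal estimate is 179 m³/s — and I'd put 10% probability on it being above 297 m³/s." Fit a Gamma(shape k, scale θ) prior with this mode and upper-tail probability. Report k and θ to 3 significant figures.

k ≈ 8.36, θ ≈ 24.3

Gamma(k,θ) with k>1 has mode (k−1)θ, so θ = 179/(k−1).
Need P(X < 297) = 0.9 with θ tied to k this way. Start at k = 2, θ = 179: P(X<297) ≈ 0.494.
Too low — raise k to concentrate. Iterating converges to k ≈ 8.36.
Then θ = 179/(8.36−1) ≈ 24.3.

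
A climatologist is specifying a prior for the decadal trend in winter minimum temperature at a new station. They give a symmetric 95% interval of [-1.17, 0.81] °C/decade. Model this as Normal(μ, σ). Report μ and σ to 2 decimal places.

A symmetric 95% interval runs μ ± z·σ with z = 1.96.
Half-width = 0.99, so σ = 0.99/1.96 = 0.51.
μ is the interval midpoint, -0.18.

μ = -0.18, σ = 0.51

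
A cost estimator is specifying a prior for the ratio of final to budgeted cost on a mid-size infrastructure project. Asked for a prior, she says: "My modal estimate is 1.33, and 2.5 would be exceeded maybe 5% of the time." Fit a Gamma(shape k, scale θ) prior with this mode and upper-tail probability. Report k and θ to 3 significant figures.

Gamma(k,θ) with k>1 has mode (k−1)θ, so θ = 1.33/(k−1).
Need P(X < 2.5) = 0.95 with θ tied to k this way. Start at k = 2, θ = 1.33: P(X<2.5) ≈ 0.560.
Too low — raise k to concentrate. Iterating converges to k ≈ 7.98.
Then θ = 1.33/(7.98−1) ≈ 0.19.

k ≈ 7.98, θ ≈ 0.19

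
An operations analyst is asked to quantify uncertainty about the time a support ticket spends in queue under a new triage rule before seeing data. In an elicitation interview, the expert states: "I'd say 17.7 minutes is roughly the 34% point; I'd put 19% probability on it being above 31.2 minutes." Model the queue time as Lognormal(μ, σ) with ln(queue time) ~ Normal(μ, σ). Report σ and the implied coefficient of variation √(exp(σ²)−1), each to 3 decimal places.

σ ≈ 0.439, CV ≈ 0.461

If T ~ Lognormal(μ,σ) then ln T ~ Normal(μ,σ), so the p-quantile of ln T is μ + z_p·σ.
ln(17.7) = 2.874 and ln(31.2) = 3.44; z_{0.34} = -0.4125, z_{0.81} = 0.8779.
σ = (3.44 − 2.874)/(0.8779 − (-0.4125)) = 0.439.
μ = 2.874 − (-0.4125)·0.439 = 3.055.
CV = √(exp(σ²)−1) = √(exp(0.1930)−1) = 0.461.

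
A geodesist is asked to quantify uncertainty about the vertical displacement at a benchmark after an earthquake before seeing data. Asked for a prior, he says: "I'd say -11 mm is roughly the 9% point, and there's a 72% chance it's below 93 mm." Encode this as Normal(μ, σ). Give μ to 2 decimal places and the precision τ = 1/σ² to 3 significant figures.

The p-quantile of Normal(μ,σ) is μ + z_p·σ, with z_{0.09} = -1.341 and z_{0.72} = 0.5828.
Eliminate σ: μ = (z₂·x₁ − z₁·x₂)/(z₂ − z₁) = (0.5828·-11 − (-1.341)·93)/1.924 = 61.49.
Then σ = (x₂ − x₁)/(z₂ − z₁) = (93 − -11)/1.924 = 54.07.
Precision τ = 1/σ² = 1/54.07² = 0.000342.

μ = 61.49, τ = 0.000342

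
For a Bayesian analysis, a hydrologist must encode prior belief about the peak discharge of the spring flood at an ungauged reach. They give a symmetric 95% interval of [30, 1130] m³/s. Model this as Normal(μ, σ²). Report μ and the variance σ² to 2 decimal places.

μ = 580.00, σ² = 78746.13

A symmetric 95% interval runs μ ± z·σ with z = 1.96.
Half-width = 550, so σ = 550/1.96 = 280.617 and σ² = 78746.13.
μ is the interval midpoint, 580.00.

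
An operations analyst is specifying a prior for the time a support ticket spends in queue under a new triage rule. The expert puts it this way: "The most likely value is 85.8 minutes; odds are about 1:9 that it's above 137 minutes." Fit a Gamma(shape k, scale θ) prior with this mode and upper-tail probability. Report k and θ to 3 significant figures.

Gamma(k,θ) with k>1 has mode (k−1)θ, so θ = 85.8/(k−1).
Need P(X < 137) = 0.9 with θ tied to k this way. Start at k = 2, θ = 85.8: P(X<137) ≈ 0.474.
Too low — raise k to concentrate. Iterating converges to k ≈ 9.58.
Then θ = 85.8/(9.58−1) ≈ 10.

k ≈ 9.58, θ ≈ 10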